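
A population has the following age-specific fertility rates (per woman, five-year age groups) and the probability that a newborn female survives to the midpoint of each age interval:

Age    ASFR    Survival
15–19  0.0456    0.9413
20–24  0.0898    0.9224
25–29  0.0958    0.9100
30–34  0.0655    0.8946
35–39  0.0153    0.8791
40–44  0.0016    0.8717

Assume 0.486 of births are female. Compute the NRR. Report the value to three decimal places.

0.696

Proportion female at birth = 0.486.
Weighting each age-specific rate by interval width and survival:
  15–19: 5 × 0.0456 × 0.9413 = 0.21462
  20–24: 5 × 0.0898 × 0.9224 = 0.41416
  25–29: 5 × 0.0958 × 0.9100 = 0.43589
  30–34: 5 × 0.0655 × 0.8946 = 0.29298
  35–39: 5 × 0.0153 × 0.8791 = 0.06725
  40–44: 5 × 0.0016 × 0.8717 = 0.00697
Sum = 1.43187
NRR = 0.486 × 1.43187 = 0.69589
An NRR under 1 implies long-run decline under these rates.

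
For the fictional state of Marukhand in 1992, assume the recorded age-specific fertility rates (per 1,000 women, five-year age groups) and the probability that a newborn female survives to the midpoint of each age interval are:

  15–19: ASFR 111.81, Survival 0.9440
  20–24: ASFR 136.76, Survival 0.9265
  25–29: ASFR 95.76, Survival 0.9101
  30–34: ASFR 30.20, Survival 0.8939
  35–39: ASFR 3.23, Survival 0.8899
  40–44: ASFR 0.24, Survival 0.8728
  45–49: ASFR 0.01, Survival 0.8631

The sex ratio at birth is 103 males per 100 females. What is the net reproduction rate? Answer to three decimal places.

0.861

Proportion female at birth = 100 / (100 + 103) = 0.49261.
Weighting each age-specific rate by interval width and survival:
  15–19: 5 × 111.81/1000 × 0.9440 = 0.52774
  20–24: 5 × 136.76/1000 × 0.9265 = 0.63354
  25–29: 5 × 95.76/1000 × 0.9101 = 0.43576
  30–34: 5 × 30.20/1000 × 0.8939 = 0.13498
  35–39: 5 × 3.23/1000 × 0.8899 = 0.01437
  40–44: 5 × 0.24/1000 × 0.8728 = 0.00105
  45–49: 5 × 0.01/1000 × 0.8631 = 0.00004
Sum = 1.74748
NRR = 0.49261 × 1.74748 = 0.86083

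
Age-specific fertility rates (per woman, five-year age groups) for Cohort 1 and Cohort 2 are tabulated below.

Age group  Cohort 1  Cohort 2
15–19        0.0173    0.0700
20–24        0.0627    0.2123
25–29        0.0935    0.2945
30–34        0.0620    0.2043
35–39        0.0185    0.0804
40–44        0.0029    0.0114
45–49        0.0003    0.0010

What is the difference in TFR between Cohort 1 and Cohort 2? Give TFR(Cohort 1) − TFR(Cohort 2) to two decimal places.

Cohort 1:
  Sum of ASFRs = 0.0173 + 0.0627 + 0.0935 + 0.0620 + 0.0185 + 0.0029 + 0.0003 = 0.2572
  TFR = 5 × 0.2572 = 1.286
Cohort 2:
  Sum of ASFRs = 0.0700 + 0.2123 + 0.2945 + 0.2043 + 0.0804 + 0.0114 + 0.0010 = 0.8739
  TFR = 5 × 0.8739 = 4.3695
Difference = 1.286 − 4.3695 = -3.0835

-3.08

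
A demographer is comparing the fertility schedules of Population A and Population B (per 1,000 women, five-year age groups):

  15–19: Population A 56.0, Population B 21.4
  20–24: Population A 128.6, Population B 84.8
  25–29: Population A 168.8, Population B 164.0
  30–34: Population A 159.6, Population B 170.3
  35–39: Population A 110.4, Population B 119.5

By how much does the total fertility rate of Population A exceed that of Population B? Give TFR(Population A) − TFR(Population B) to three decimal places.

Population A:
  Sum of ASFRs = 56.0 + 128.6 + 168.8 + 159.6 + 110.4 = 623.4
  TFR = 5 × 623.4 / 1000 = 3.117
Population B:
  Sum of ASFRs = 21.4 + 84.8 + 164.0 + 170.3 + 119.5 = 560.0
  TFR = 5 × 560.0 / 1000 = 2.8
Difference = 3.117 − 2.8 = 0.317

0.317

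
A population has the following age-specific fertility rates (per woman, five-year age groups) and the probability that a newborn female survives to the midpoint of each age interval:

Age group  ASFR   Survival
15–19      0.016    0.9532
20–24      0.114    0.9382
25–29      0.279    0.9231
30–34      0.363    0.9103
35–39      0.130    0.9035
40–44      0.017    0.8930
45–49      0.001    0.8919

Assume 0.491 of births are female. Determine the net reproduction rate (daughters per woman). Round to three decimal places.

2.071

Proportion female at birth = 0.491.
Survival-weighted fertility by age (5·fₓ·Sₓ):
  15–19: 5 × 0.016 × 0.9532 = 0.07626
  20–24: 5 × 0.114 × 0.9382 = 0.53477
  25–29: 5 × 0.279 × 0.9231 = 1.28772
  30–34: 5 × 0.363 × 0.9103 = 1.65219
  35–39: 5 × 0.130 × 0.9035 = 0.58728
  40–44: 5 × 0.017 × 0.8930 = 0.07591
  45–49: 5 × 0.001 × 0.8919 = 0.00446
Sum = 4.21859
NRR = 0.491 × 4.21859 = 2.07133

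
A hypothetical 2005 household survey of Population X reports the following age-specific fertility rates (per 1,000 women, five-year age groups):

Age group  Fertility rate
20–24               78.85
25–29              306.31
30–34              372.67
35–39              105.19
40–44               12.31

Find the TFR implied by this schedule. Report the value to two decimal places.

4.38

Sum of ASFRs = 78.85 + 306.31 + 372.67 + 105.19 + 12.31 = 875.33
TFR = 5 × 875.33 / 1000 = 4.37665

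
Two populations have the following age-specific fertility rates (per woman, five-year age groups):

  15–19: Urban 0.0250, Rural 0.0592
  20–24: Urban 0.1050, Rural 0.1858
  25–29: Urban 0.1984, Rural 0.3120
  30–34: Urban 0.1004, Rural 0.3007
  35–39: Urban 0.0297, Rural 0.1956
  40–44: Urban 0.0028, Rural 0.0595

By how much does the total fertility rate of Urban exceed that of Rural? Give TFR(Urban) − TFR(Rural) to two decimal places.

-3.26

Urban:
  Sum of ASFRs = 0.0250 + 0.1050 + 0.1984 + 0.1004 + 0.0297 + 0.0028 = 0.4613
  TFR = 5 × 0.4613 = 2.3065
Rural:
  Sum of ASFRs = 0.0592 + 0.1858 + 0.3120 + 0.3007 + 0.1956 + 0.0595 = 1.1128
  TFR = 5 × 1.1128 = 5.564
Difference = 2.3065 − 5.564 = -3.2575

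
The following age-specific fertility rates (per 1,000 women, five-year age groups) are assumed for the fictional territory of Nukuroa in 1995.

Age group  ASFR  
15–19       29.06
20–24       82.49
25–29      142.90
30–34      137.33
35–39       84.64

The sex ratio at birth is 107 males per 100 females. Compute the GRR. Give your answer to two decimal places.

Proportion female at birth = 100 / (100 + 107) = 0.48309.
Sum of ASFRs = 29.06 + 82.49 + 142.90 + 137.33 + 84.64 = 476.42
TFR = 5 × 476.42 / 1000 = 2.3821
GRR = 0.48309 × 2.3821 = 1.15077

1.15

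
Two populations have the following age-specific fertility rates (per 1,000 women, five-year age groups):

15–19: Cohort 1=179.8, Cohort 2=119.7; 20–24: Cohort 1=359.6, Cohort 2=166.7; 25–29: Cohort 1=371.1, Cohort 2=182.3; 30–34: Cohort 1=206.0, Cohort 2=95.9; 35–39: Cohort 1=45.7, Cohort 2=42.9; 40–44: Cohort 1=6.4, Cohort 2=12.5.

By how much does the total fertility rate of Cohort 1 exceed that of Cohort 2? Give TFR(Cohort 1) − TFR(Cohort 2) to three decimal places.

2.743

Cohort 1:
  Sum of ASFRs = 179.8 + 359.6 + 371.1 + 206.0 + 45.7 + 6.4 = 1168.6
  TFR = 5 × 1168.6 / 1000 = 5.843
Cohort 2:
  Sum of ASFRs = 119.7 + 166.7 + 182.3 + 95.9 + 42.9 + 12.5 = 620.0
  TFR = 5 × 620.0 / 1000 = 3.1
Difference = 5.843 − 3.1 = 2.743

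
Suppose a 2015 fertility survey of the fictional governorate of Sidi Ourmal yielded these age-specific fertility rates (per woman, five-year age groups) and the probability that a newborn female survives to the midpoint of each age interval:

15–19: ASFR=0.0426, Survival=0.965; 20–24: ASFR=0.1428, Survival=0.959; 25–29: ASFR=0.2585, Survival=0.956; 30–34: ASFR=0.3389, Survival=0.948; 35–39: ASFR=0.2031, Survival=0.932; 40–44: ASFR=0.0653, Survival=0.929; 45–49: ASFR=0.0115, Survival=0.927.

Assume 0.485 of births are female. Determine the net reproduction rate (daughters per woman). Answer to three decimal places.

Proportion female at birth = 0.485.
Weighting each age-specific rate by interval width and survival:
  15–19: 5 × 0.0426 × 0.965 = 0.20555
  20–24: 5 × 0.1428 × 0.959 = 0.68473
  25–29: 5 × 0.2585 × 0.956 = 1.23563
  30–34: 5 × 0.3389 × 0.948 = 1.60639
  35–39: 5 × 0.2031 × 0.932 = 0.94645
  40–44: 5 × 0.0653 × 0.929 = 0.30332
  45–49: 5 × 0.0115 × 0.927 = 0.05330
Sum = 5.03537
NRR = 0.485 × 5.03537 = 2.44215
NRR > 1, so each generation more than replaces itself.

2.442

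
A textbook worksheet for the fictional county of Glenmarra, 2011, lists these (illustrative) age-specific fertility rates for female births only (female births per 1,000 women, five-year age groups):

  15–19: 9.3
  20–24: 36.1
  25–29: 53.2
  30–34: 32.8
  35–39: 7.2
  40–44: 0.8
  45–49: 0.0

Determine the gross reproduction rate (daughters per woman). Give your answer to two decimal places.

Sum of female ASFRs = 9.3 + 36.1 + 53.2 + 32.8 + 7.2 + 0.8 + 0.0 = 139.4
GRR = 5 × 139.4 / 1000 = 0.697

0.70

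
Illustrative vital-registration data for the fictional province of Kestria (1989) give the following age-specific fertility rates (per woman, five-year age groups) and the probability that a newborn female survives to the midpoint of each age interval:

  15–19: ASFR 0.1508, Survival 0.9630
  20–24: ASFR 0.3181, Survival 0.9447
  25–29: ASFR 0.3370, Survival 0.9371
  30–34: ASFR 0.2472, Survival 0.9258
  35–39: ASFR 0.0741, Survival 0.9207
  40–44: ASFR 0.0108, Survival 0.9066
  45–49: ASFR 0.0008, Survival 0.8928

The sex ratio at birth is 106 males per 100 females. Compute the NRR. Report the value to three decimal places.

2.595

Proportion female at birth = 100 / (100 + 106) = 0.48544.
Per-age-group product (5 × ASFR × survival probability):
  15–19: 5 × 0.1508 × 0.9630 = 0.72610
  20–24: 5 × 0.3181 × 0.9447 = 1.50255
  25–29: 5 × 0.3370 × 0.9371 = 1.57901
  30–34: 5 × 0.2472 × 0.9258 = 1.14429
  35–39: 5 × 0.0741 × 0.9207 = 0.34112
  40–44: 5 × 0.0108 × 0.9066 = 0.04896
  45–49: 5 × 0.0008 × 0.8928 = 0.00357
Sum = 5.34560
NRR = 0.48544 × 5.34560 = 2.59497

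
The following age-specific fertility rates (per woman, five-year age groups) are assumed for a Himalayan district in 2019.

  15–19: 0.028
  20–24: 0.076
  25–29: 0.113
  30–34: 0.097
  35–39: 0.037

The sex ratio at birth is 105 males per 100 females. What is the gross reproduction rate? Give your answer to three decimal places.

0.856

Proportion female at birth = 100 / (100 + 105) = 0.48780.
Sum of ASFRs = 0.028 + 0.076 + 0.113 + 0.097 + 0.037 = 0.351
TFR = 5 × 0.351 = 1.755
GRR = 0.48780 × 1.755 = 0.85609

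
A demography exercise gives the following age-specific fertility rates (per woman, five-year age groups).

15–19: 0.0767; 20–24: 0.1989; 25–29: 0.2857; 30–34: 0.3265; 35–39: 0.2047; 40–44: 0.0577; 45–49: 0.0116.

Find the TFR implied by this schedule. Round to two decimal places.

5.81

Sum of ASFRs = 0.0767 + 0.1989 + 0.2857 + 0.3265 + 0.2047 + 0.0577 + 0.0116 = 1.1618
TFR = 5 × 1.1618 = 5.809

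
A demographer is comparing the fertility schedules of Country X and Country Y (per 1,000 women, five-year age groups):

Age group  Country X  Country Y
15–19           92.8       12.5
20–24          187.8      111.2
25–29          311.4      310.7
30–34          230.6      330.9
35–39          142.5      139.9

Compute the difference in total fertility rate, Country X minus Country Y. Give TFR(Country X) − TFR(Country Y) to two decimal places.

0.30

Country X:
  Sum of ASFRs = 92.8 + 187.8 + 311.4 + 230.6 + 142.5 = 965.1
  TFR = 5 × 965.1 / 1000 = 4.8255
Country Y:
  Sum of ASFRs = 12.5 + 111.2 + 310.7 + 330.9 + 139.9 = 905.2
  TFR = 5 × 905.2 / 1000 = 4.526
Difference = 4.8255 − 4.526 = 0.2995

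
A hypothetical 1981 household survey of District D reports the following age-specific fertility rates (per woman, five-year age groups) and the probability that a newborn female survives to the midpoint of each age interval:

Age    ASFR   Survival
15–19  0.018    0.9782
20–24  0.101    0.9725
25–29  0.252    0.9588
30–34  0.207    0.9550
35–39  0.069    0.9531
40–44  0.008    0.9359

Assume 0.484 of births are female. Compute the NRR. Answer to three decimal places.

1.521

Proportion female at birth = 0.484.
Weighting each age-specific rate by interval width and survival:
  15–19: 5 × 0.018 × 0.9782 = 0.08804
  20–24: 5 × 0.101 × 0.9725 = 0.49111
  25–29: 5 × 0.252 × 0.9588 = 1.20809
  30–34: 5 × 0.207 × 0.9550 = 0.98843
  35–39: 5 × 0.069 × 0.9531 = 0.32882
  40–44: 5 × 0.008 × 0.9359 = 0.03744
Sum = 3.14193
NRR = 0.484 × 3.14193 = 1.52069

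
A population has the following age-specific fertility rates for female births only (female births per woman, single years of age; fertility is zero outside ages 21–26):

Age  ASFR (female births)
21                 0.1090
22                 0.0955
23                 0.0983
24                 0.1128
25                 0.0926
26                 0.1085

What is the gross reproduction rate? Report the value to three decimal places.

0.617

Sum of female ASFRs = 0.1090 + 0.0955 + 0.0983 + 0.1128 + 0.0926 + 0.1085 = 0.6167
GRR = 0.6167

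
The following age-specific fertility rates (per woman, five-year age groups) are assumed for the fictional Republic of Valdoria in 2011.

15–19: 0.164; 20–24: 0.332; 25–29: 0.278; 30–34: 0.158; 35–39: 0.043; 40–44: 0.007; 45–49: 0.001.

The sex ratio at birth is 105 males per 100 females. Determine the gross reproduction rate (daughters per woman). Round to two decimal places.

Proportion female at birth = 100 / (100 + 105) = 0.48780.
Sum of ASFRs = 0.164 + 0.332 + 0.278 + 0.158 + 0.043 + 0.007 + 0.001 = 0.983
TFR = 5 × 0.983 = 4.915
GRR = 0.48780 × 4.915 = 2.39754

2.40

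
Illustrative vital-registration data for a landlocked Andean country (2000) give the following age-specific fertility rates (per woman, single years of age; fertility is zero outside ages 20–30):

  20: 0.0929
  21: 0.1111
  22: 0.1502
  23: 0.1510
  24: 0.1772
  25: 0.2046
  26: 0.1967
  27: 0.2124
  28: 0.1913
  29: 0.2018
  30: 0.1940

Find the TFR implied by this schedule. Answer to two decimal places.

Sum of ASFRs = 0.0929 + 0.1111 + 0.1502 + 0.1510 + 0.1772 + 0.2046 + 0.1967 + 0.2124 + 0.1913 + 0.2018 + 0.1940 = 1.8832
TFR = 1.8832

1.88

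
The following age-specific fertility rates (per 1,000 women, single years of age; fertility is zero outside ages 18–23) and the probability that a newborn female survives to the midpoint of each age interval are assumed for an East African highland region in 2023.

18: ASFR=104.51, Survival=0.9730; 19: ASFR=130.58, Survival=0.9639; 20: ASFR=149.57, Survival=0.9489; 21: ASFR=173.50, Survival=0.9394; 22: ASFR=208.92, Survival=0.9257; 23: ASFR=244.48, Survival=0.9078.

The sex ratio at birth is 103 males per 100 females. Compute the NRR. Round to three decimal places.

Proportion female at birth = 100 / (100 + 103) = 0.49261.
Each age group contributes 1 × ASFR × survival:
  18: 1 × 104.51/1000 × 0.9730 = 0.10169
  19: 1 × 130.58/1000 × 0.9639 = 0.12587
  20: 1 × 149.57/1000 × 0.9489 = 0.14193
  21: 1 × 173.50/1000 × 0.9394 = 0.16299
  22: 1 × 208.92/1000 × 0.9257 = 0.19340
  23: 1 × 244.48/1000 × 0.9078 = 0.22194
Sum = 0.94782
NRR = 0.49261 × 0.94782 = 0.46691
With NRR below 1 the population is below replacement fertility.

0.467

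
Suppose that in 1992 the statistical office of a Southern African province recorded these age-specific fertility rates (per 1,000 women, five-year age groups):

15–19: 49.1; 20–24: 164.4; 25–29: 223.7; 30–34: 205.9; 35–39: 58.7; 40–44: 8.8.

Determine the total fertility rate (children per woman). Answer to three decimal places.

3.553

Sum of ASFRs = 49.1 + 164.4 + 223.7 + 205.9 + 58.7 + 8.8 = 710.6
TFR = 5 × 710.6 / 1000 = 3.553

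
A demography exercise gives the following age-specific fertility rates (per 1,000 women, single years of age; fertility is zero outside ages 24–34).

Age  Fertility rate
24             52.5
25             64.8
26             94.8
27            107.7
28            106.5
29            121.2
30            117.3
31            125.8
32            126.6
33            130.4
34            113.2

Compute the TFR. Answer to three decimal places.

1.161

Sum of ASFRs = 52.5 + 64.8 + 94.8 + 107.7 + 106.5 + 121.2 + 117.3 + 125.8 + 126.6 + 130.4 + 113.2 = 1160.8
TFR = 1160.8 / 1000 = 1.1608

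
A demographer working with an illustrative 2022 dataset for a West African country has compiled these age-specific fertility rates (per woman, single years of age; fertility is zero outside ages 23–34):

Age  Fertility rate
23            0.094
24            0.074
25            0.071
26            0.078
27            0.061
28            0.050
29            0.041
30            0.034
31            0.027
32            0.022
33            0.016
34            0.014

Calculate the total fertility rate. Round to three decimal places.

Sum of ASFRs = 0.094 + 0.074 + 0.071 + 0.078 + 0.061 + 0.050 + 0.041 + 0.034 + 0.027 + 0.022 + 0.016 + 0.014 = 0.582
TFR = 0.582

0.582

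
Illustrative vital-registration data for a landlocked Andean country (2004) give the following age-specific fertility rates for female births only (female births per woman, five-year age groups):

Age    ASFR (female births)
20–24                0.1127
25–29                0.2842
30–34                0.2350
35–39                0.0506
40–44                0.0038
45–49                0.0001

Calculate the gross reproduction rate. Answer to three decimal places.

Sum of female ASFRs = 0.1127 + 0.2842 + 0.2350 + 0.0506 + 0.0038 + 0.0001 = 0.6864
GRR = 5 × 0.6864 = 3.432

3.432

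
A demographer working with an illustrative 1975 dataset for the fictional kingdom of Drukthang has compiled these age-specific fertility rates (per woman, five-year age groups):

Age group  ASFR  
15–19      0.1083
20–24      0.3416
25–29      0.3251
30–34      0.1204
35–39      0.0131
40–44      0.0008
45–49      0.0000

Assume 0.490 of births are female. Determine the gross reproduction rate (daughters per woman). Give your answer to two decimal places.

Proportion female at birth = 0.490.
Sum of ASFRs = 0.1083 + 0.3416 + 0.3251 + 0.1204 + 0.0131 + 0.0008 + 0.0000 = 0.9093
TFR = 5 × 0.9093 = 4.5465
GRR = 0.490 × 4.5465 = 2.22779

2.23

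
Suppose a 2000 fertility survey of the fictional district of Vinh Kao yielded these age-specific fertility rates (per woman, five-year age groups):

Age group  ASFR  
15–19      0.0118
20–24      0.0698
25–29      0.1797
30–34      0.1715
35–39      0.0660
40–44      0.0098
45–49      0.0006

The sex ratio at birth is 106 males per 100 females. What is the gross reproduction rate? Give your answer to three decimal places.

1.236

Proportion female at birth = 100 / (100 + 106) = 0.48544.
Sum of ASFRs = 0.0118 + 0.0698 + 0.1797 + 0.1715 + 0.0660 + 0.0098 + 0.0006 = 0.5092
TFR = 5 × 0.5092 = 2.546
GRR = 0.48544 × 2.546 = 1.23593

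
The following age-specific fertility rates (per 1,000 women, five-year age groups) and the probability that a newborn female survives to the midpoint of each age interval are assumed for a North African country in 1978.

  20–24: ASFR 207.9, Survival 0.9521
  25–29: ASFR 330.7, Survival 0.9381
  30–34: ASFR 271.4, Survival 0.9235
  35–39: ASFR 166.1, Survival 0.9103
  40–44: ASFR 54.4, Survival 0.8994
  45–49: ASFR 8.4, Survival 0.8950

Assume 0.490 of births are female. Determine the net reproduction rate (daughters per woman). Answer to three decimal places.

Proportion female at birth = 0.490.
Survival-weighted fertility by age (5·fₓ·Sₓ):
  20–24: 5 × 207.9/1000 × 0.9521 = 0.98971
  25–29: 5 × 330.7/1000 × 0.9381 = 1.55115
  30–34: 5 × 271.4/1000 × 0.9235 = 1.25319
  35–39: 5 × 166.1/1000 × 0.9103 = 0.75600
  40–44: 5 × 54.4/1000 × 0.8994 = 0.24464
  45–49: 5 × 8.4/1000 × 0.8950 = 0.03759
Sum = 4.83228
NRR = 0.490 × 4.83228 = 2.36782

2.368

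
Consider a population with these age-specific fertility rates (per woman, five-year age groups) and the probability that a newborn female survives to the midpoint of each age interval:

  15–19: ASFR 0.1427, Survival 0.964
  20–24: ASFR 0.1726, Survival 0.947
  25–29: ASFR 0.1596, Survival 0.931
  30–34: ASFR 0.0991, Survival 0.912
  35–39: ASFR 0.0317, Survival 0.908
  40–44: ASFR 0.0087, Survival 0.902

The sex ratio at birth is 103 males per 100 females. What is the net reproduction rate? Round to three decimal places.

Proportion female at birth = 100 / (100 + 103) = 0.49261.
Per-age-group product (5 × ASFR × survival probability):
  15–19: 5 × 0.1427 × 0.964 = 0.68781
  20–24: 5 × 0.1726 × 0.947 = 0.81726
  25–29: 5 × 0.1596 × 0.931 = 0.74294
  30–34: 5 × 0.0991 × 0.912 = 0.45190
  35–39: 5 × 0.0317 × 0.908 = 0.14392
  40–44: 5 × 0.0087 × 0.902 = 0.03924
Sum = 2.88307
NRR = 0.49261 × 2.88307 = 1.42023

1.420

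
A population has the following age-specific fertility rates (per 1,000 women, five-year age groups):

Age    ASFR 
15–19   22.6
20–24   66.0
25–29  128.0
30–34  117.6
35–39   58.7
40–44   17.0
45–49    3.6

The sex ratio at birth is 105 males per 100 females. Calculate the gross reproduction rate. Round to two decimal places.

Proportion female at birth = 100 / (100 + 105) = 0.48780.
Sum of ASFRs = 22.6 + 66.0 + 128.0 + 117.6 + 58.7 + 17.0 + 3.6 = 413.5
TFR = 5 × 413.5 / 1000 = 2.0675
GRR = 0.48780 × 2.0675 = 1.00853

1.01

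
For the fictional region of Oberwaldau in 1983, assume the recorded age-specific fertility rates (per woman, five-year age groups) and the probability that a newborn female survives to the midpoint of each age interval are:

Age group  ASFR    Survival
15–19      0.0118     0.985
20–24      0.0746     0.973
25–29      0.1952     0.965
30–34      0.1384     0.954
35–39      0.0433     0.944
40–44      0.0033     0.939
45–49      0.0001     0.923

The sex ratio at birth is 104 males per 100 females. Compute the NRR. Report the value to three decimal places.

1.100

Proportion female at birth = 100 / (100 + 104) = 0.49020.
Each age group contributes 5 × ASFR × survival:
  15–19: 5 × 0.0118 × 0.985 = 0.05812
  20–24: 5 × 0.0746 × 0.973 = 0.36293
  25–29: 5 × 0.1952 × 0.965 = 0.94184
  30–34: 5 × 0.1384 × 0.954 = 0.66017
  35–39: 5 × 0.0433 × 0.944 = 0.20438
  40–44: 5 × 0.0033 × 0.939 = 0.01549
  45–49: 5 × 0.0001 × 0.923 = 0.00046
Sum = 2.24339
NRR = 0.49020 × 2.24339 = 1.09971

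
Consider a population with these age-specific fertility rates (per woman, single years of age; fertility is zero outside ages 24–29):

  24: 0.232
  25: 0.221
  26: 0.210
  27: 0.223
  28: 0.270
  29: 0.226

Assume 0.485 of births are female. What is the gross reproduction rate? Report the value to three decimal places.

Proportion female at birth = 0.485.
Sum of ASFRs = 0.232 + 0.221 + 0.210 + 0.223 + 0.270 + 0.226 = 1.382
TFR = 1.382
GRR = 0.485 × 1.382 = 0.67027

0.670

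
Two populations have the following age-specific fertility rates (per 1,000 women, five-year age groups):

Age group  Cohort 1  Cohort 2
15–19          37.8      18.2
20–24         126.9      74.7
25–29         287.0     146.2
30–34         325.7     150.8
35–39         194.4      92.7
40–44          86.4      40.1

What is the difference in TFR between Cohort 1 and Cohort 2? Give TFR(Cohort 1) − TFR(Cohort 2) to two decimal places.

Cohort 1:
  Sum of ASFRs = 37.8 + 126.9 + 287.0 + 325.7 + 194.4 + 86.4 = 1058.2
  TFR = 5 × 1058.2 / 1000 = 5.291
Cohort 2:
  Sum of ASFRs = 18.2 + 74.7 + 146.2 + 150.8 + 92.7 + 40.1 = 522.7
  TFR = 5 × 522.7 / 1000 = 2.6135
Difference = 5.291 − 2.6135 = 2.6775

2.68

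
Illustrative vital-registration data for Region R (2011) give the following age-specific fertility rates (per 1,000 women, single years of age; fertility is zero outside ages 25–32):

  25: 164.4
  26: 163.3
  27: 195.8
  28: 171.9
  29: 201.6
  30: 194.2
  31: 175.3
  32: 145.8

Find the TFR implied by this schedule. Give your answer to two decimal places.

Sum of ASFRs = 164.4 + 163.3 + 195.8 + 171.9 + 201.6 + 194.2 + 175.3 + 145.8 = 1412.3
TFR = 1412.3 / 1000 = 1.4123

1.41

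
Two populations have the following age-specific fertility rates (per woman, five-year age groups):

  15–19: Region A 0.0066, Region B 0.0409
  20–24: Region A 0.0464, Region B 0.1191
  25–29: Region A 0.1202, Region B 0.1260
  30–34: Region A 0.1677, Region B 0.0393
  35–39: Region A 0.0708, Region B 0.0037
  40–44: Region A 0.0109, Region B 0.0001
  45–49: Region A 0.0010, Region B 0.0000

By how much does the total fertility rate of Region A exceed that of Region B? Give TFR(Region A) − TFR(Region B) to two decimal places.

Region A:
  Sum of ASFRs = 0.0066 + 0.0464 + 0.1202 + 0.1677 + 0.0708 + 0.0109 + 0.0010 = 0.4236
  TFR = 5 × 0.4236 = 2.118
Region B:
  Sum of ASFRs = 0.0409 + 0.1191 + 0.1260 + 0.0393 + 0.0037 + 0.0001 + 0.0000 = 0.3291
  TFR = 5 × 0.3291 = 1.6455
Difference = 2.118 − 1.6455 = 0.4725

0.47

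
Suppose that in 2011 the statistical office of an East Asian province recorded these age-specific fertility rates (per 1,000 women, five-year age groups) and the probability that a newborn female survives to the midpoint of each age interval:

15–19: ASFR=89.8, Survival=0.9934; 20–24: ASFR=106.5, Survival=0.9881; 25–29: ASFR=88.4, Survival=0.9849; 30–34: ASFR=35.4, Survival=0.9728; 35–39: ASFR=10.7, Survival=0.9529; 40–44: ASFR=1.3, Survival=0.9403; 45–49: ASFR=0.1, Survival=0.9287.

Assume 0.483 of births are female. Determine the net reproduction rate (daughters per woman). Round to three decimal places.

Proportion female at birth = 0.483.
Per-age-group product (5 × ASFR × survival probability):
  15–19: 5 × 89.8/1000 × 0.9934 = 0.44604
  20–24: 5 × 106.5/1000 × 0.9881 = 0.52616
  25–29: 5 × 88.4/1000 × 0.9849 = 0.43533
  30–34: 5 × 35.4/1000 × 0.9728 = 0.17219
  35–39: 5 × 10.7/1000 × 0.9529 = 0.05098
  40–44: 5 × 1.3/1000 × 0.9403 = 0.00611
  45–49: 5 × 0.1/1000 × 0.9287 = 0.00046
Sum = 1.63727
NRR = 0.483 × 1.63727 = 0.79080

0.791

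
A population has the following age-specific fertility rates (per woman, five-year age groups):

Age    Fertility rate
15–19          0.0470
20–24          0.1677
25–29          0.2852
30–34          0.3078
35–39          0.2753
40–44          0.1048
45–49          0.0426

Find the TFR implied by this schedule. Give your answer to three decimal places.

6.152

Sum of ASFRs = 0.0470 + 0.1677 + 0.2852 + 0.3078 + 0.2753 + 0.1048 + 0.0426 = 1.2304
TFR = 5 × 1.2304 = 6.152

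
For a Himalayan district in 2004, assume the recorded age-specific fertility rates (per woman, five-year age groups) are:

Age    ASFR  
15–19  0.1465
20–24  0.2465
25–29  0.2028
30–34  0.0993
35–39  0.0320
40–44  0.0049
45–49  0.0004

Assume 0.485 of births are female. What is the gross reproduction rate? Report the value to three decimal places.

1.776

Proportion female at birth = 0.485.
Sum of ASFRs = 0.1465 + 0.2465 + 0.2028 + 0.0993 + 0.0320 + 0.0049 + 0.0004 = 0.7324
TFR = 5 × 0.7324 = 3.662
GRR = 0.485 × 3.662 = 1.77607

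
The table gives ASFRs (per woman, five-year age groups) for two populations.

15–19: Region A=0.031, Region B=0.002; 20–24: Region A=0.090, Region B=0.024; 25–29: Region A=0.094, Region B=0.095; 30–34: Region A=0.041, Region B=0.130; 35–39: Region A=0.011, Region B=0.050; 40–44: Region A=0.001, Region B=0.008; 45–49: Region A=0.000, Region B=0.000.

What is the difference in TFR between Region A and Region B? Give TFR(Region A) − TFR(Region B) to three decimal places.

Region A:
  Sum of ASFRs = 0.031 + 0.090 + 0.094 + 0.041 + 0.011 + 0.001 + 0.000 = 0.268
  TFR = 5 × 0.268 = 1.34
Region B:
  Sum of ASFRs = 0.002 + 0.024 + 0.095 + 0.130 + 0.050 + 0.008 + 0.000 = 0.309
  TFR = 5 × 0.309 = 1.545
Difference = 1.34 − 1.545 = -0.205

-0.205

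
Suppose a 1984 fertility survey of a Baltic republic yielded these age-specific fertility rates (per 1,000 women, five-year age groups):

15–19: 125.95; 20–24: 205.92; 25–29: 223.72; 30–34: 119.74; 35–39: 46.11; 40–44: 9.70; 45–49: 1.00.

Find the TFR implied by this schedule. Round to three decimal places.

3.661

Sum of ASFRs = 125.95 + 205.92 + 223.72 + 119.74 + 46.11 + 9.70 + 1.00 = 732.14
TFR = 5 × 732.14 / 1000 = 3.6607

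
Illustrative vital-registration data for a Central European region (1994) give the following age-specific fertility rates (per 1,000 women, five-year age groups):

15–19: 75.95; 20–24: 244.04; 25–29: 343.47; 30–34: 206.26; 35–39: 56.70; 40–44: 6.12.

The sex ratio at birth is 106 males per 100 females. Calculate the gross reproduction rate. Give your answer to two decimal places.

Proportion female at birth = 100 / (100 + 106) = 0.48544.
Sum of ASFRs = 75.95 + 244.04 + 343.47 + 206.26 + 56.70 + 6.12 = 932.54
TFR = 5 × 932.54 / 1000 = 4.6627
GRR = 0.48544 × 4.6627 = 2.26346

2.26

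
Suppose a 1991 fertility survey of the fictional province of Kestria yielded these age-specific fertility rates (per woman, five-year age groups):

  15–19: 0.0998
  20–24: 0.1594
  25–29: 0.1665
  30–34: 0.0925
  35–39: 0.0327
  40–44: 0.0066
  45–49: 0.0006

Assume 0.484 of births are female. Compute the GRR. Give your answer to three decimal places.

1.351

Proportion female at birth = 0.484.
Sum of ASFRs = 0.0998 + 0.1594 + 0.1665 + 0.0925 + 0.0327 + 0.0066 + 0.0006 = 0.5581
TFR = 5 × 0.5581 = 2.7905
GRR = 0.484 × 2.7905 = 1.35060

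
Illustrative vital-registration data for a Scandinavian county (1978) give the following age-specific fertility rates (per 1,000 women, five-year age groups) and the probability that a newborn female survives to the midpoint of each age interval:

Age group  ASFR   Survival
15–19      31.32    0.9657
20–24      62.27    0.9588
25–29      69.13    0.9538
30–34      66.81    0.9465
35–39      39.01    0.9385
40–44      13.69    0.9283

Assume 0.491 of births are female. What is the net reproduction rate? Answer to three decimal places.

Proportion female at birth = 0.491.
Weighting each age-specific rate by interval width and survival:
  15–19: 5 × 31.32/1000 × 0.9657 = 0.15123
  20–24: 5 × 62.27/1000 × 0.9588 = 0.29852
  25–29: 5 × 69.13/1000 × 0.9538 = 0.32968
  30–34: 5 × 66.81/1000 × 0.9465 = 0.31618
  35–39: 5 × 39.01/1000 × 0.9385 = 0.18305
  40–44: 5 × 13.69/1000 × 0.9283 = 0.06354
Sum = 1.34220
NRR = 0.491 × 1.34220 = 0.65902

0.659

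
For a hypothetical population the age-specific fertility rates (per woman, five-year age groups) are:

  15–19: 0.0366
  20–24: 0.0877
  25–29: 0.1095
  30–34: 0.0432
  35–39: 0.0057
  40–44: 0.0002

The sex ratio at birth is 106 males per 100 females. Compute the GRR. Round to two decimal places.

Proportion female at birth = 100 / (100 + 106) = 0.48544.
Sum of ASFRs = 0.0366 + 0.0877 + 0.1095 + 0.0432 + 0.0057 + 0.0002 = 0.2829
TFR = 5 × 0.2829 = 1.4145
GRR = 0.48544 × 1.4145 = 0.68665

0.69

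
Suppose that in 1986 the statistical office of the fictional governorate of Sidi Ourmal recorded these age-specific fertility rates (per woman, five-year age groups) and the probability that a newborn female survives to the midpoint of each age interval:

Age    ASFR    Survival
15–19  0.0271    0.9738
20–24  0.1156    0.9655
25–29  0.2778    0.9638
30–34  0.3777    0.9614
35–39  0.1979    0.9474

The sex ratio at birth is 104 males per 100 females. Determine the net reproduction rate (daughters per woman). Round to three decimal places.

Proportion female at birth = 100 / (100 + 104) = 0.49020.
Weighting each age-specific rate by interval width and survival:
  15–19: 5 × 0.0271 × 0.9738 = 0.13195
  20–24: 5 × 0.1156 × 0.9655 = 0.55806
  25–29: 5 × 0.2778 × 0.9638 = 1.33872
  30–34: 5 × 0.3777 × 0.9614 = 1.81560
  35–39: 5 × 0.1979 × 0.9474 = 0.93745
Sum = 4.78178
NRR = 0.49020 × 4.78178 = 2.34403

2.344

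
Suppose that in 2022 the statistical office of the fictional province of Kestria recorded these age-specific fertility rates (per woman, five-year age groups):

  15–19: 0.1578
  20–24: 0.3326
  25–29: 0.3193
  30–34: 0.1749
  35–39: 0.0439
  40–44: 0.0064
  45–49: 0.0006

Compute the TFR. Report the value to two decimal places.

Sum of ASFRs = 0.1578 + 0.3326 + 0.3193 + 0.1749 + 0.0439 + 0.0064 + 0.0006 = 1.0355
TFR = 5 × 1.0355 = 5.1775

5.18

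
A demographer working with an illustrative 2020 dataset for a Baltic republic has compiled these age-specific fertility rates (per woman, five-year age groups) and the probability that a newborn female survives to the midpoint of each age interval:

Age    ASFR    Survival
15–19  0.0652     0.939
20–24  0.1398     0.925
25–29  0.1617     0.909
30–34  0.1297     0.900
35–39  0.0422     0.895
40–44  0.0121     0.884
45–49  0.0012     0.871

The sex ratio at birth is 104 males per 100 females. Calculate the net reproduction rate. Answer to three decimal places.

1.235

Proportion female at birth = 100 / (100 + 104) = 0.49020.
Per-age-group product (5 × ASFR × survival probability):
  15–19: 5 × 0.0652 × 0.939 = 0.30611
  20–24: 5 × 0.1398 × 0.925 = 0.64658
  25–29: 5 × 0.1617 × 0.909 = 0.73493
  30–34: 5 × 0.1297 × 0.900 = 0.58365
  35–39: 5 × 0.0422 × 0.895 = 0.18885
  40–44: 5 × 0.0121 × 0.884 = 0.05348
  45–49: 5 × 0.0012 × 0.871 = 0.00523
Sum = 2.51883
NRR = 0.49020 × 2.51883 = 1.23473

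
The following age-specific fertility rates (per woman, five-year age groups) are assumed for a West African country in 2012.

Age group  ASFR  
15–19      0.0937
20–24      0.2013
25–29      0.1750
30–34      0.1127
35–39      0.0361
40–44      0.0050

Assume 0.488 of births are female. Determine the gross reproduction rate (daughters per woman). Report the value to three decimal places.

Proportion female at birth = 0.488.
Sum of ASFRs = 0.0937 + 0.2013 + 0.1750 + 0.1127 + 0.0361 + 0.0050 = 0.6238
TFR = 5 × 0.6238 = 3.119
GRR = 0.488 × 3.119 = 1.52207

1.522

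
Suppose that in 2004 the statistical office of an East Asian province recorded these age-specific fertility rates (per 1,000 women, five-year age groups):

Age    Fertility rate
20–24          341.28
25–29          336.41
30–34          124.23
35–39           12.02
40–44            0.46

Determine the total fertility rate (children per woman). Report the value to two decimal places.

4.07

Sum of ASFRs = 341.28 + 336.41 + 124.23 + 12.02 + 0.46 = 814.40
TFR = 5 × 814.40 / 1000 = 4.072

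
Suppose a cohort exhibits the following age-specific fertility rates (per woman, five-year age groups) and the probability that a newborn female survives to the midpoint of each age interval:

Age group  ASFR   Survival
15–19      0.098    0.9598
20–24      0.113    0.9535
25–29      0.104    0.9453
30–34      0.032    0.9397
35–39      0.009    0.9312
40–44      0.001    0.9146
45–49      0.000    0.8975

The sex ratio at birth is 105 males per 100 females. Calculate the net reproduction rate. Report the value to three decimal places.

0.828

Proportion female at birth = 100 / (100 + 105) = 0.48780.
Weighting each age-specific rate by interval width and survival:
  15–19: 5 × 0.098 × 0.9598 = 0.47030
  20–24: 5 × 0.113 × 0.9535 = 0.53873
  25–29: 5 × 0.104 × 0.9453 = 0.49156
  30–34: 5 × 0.032 × 0.9397 = 0.15035
  35–39: 5 × 0.009 × 0.9312 = 0.04190
  40–44: 5 × 0.001 × 0.9146 = 0.00457
  45–49: 5 × 0.000 × 0.8975 = 0.00000
Sum = 1.69741
NRR = 0.48780 × 1.69741 = 0.82800
NRR < 1, so the cohort does not fully replace itself.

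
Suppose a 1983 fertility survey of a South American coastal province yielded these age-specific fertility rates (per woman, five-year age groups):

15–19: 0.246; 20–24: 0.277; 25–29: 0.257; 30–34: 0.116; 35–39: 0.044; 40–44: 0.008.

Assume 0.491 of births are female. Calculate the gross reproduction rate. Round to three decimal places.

Proportion female at birth = 0.491.
Sum of ASFRs = 0.246 + 0.277 + 0.257 + 0.116 + 0.044 + 0.008 = 0.948
TFR = 5 × 0.948 = 4.74
GRR = 0.491 × 4.74 = 2.32734

2.327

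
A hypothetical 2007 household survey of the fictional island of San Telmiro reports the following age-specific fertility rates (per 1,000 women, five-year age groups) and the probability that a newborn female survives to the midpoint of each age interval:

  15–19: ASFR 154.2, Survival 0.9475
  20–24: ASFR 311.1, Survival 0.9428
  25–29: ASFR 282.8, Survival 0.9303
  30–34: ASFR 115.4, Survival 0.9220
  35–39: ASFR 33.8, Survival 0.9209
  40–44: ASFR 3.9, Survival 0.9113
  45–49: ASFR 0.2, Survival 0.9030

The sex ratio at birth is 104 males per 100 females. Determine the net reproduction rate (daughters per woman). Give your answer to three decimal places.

Proportion female at birth = 100 / (100 + 104) = 0.49020.
Survival-weighted fertility by age (5·fₓ·Sₓ):
  15–19: 5 × 154.2/1000 × 0.9475 = 0.73052
  20–24: 5 × 311.1/1000 × 0.9428 = 1.46653
  25–29: 5 × 282.8/1000 × 0.9303 = 1.31544
  30–34: 5 × 115.4/1000 × 0.9220 = 0.53199
  35–39: 5 × 33.8/1000 × 0.9209 = 0.15563
  40–44: 5 × 3.9/1000 × 0.9113 = 0.01777
  45–49: 5 × 0.2/1000 × 0.9030 = 0.00090
Sum = 4.21878
NRR = 0.49020 × 4.21878 = 2.06805
An NRR exceeding 1 indicates intrinsic growth under these rates.

2.068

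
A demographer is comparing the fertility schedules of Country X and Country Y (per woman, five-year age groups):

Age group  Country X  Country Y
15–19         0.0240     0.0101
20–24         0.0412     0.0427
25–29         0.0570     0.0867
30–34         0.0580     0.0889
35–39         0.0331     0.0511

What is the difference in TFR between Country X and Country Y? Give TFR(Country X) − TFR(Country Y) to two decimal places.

-0.33

Country X:
  Sum of ASFRs = 0.0240 + 0.0412 + 0.0570 + 0.0580 + 0.0331 = 0.2133
  TFR = 5 × 0.2133 = 1.0665
Country Y:
  Sum of ASFRs = 0.0101 + 0.0427 + 0.0867 + 0.0889 + 0.0511 = 0.2795
  TFR = 5 × 0.2795 = 1.3975
Difference = 1.0665 − 1.3975 = -0.331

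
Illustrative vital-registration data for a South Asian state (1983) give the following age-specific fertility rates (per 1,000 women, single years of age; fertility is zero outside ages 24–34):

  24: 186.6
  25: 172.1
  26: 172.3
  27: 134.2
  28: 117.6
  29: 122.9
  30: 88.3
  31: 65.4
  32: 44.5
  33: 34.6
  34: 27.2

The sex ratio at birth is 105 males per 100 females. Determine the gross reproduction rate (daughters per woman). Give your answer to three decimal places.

0.569

Proportion female at birth = 100 / (100 + 105) = 0.48780.
Sum of ASFRs = 186.6 + 172.1 + 172.3 + 134.2 + 117.6 + 122.9 + 88.3 + 65.4 + 44.5 + 34.6 + 27.2 = 1165.7
TFR = 1165.7 / 1000 = 1.1657
GRR = 0.48780 × 1.1657 = 0.56863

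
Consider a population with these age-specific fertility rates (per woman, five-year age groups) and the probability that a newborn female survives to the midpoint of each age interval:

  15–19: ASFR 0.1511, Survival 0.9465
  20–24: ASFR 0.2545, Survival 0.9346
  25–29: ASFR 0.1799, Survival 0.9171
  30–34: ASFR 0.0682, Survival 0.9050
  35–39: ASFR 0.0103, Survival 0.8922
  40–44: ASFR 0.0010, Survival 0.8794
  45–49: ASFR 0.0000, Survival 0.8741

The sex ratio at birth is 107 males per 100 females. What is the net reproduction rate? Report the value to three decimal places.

Proportion female at birth = 100 / (100 + 107) = 0.48309.
Each age group contributes 5 × ASFR × survival:
  15–19: 5 × 0.1511 × 0.9465 = 0.71508
  20–24: 5 × 0.2545 × 0.9346 = 1.18928
  25–29: 5 × 0.1799 × 0.9171 = 0.82493
  30–34: 5 × 0.0682 × 0.9050 = 0.30861
  35–39: 5 × 0.0103 × 0.8922 = 0.04595
  40–44: 5 × 0.0010 × 0.8794 = 0.00440
  45–49: 5 × 0.0000 × 0.8741 = 0.00000
Sum = 3.08825
NRR = 0.48309 × 3.08825 = 1.49190
An NRR exceeding 1 indicates intrinsic growth under these rates.

1.492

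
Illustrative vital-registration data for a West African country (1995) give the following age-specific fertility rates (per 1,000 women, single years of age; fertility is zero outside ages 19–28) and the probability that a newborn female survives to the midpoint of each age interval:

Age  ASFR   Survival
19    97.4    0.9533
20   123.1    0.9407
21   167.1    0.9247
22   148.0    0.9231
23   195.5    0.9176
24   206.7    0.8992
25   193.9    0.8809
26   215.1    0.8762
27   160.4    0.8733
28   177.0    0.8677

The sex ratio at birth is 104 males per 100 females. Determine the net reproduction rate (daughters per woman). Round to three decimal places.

0.744

Proportion female at birth = 100 / (100 + 104) = 0.49020.
Survival-weighted fertility by age (1·fₓ·Sₓ):
  19: 1 × 97.4/1000 × 0.9533 = 0.09285
  20: 1 × 123.1/1000 × 0.9407 = 0.11580
  21: 1 × 167.1/1000 × 0.9247 = 0.15452
  22: 1 × 148.0/1000 × 0.9231 = 0.13662
  23: 1 × 195.5/1000 × 0.9176 = 0.17939
  24: 1 × 206.7/1000 × 0.8992 = 0.18586
  25: 1 × 193.9/1000 × 0.8809 = 0.17081
  26: 1 × 215.1/1000 × 0.8762 = 0.18847
  27: 1 × 160.4/1000 × 0.8733 = 0.14008
  28: 1 × 177.0/1000 × 0.8677 = 0.15358
Sum = 1.51798
NRR = 0.49020 × 1.51798 = 0.74411
With NRR below 1 the population is below replacement fertility.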